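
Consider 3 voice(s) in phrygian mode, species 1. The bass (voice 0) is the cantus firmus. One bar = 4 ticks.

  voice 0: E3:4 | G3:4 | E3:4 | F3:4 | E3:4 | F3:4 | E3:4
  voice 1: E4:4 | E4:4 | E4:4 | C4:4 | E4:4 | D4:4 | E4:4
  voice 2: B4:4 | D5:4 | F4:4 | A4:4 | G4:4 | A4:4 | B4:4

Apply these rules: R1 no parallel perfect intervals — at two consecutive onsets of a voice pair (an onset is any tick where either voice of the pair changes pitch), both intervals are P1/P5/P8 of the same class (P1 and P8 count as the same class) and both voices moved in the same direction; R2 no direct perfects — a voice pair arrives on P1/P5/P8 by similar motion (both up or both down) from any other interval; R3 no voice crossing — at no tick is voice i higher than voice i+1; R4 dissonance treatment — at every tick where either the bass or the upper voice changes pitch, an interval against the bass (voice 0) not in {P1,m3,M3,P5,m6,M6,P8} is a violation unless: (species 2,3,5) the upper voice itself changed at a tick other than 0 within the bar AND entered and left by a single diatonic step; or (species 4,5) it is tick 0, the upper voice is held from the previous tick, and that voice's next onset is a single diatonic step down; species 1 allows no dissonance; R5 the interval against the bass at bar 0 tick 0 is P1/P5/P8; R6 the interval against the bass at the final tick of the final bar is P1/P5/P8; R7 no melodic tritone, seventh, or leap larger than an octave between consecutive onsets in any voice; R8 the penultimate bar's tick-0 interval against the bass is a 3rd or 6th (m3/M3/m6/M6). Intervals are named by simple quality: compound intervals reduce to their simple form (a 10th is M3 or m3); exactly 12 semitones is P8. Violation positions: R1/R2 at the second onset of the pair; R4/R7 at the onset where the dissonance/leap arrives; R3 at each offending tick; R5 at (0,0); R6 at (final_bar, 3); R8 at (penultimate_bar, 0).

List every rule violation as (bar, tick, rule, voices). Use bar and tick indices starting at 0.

bar 0: v0=E3 v1=E4 v2=B4 downbeat P5
bar 1: v0=G3 v1=E4 v2=D5 downbeat P5
bar 2: v0=E3 v1=E4 v2=F4 downbeat m2
bar 3: v0=F3 v1=C4 v2=A4 downbeat M3
bar 4: v0=E3 v1=E4 v2=G4 downbeat m3
bar 5: v0=F3 v1=D4 v2=A4 downbeat M3
bar 6: v0=E3 v1=E4 v2=B4 downbeat P5
  -> R1 @ bar 1 tick 0 v(0, 2): E3/B4 P5 -> G3/D5 P5 similar
  -> R4 @ bar 2 tick 0 v(0, 2): E3/F4 m2 untreated
  -> R1 @ bar 6 tick 0 v(1, 2): D4/A4 P5 -> E4/B4 P5 similar

(1, 0, R1, (0, 2))
(2, 0, R4, (0, 2))
(6, 0, R1, (1, 2))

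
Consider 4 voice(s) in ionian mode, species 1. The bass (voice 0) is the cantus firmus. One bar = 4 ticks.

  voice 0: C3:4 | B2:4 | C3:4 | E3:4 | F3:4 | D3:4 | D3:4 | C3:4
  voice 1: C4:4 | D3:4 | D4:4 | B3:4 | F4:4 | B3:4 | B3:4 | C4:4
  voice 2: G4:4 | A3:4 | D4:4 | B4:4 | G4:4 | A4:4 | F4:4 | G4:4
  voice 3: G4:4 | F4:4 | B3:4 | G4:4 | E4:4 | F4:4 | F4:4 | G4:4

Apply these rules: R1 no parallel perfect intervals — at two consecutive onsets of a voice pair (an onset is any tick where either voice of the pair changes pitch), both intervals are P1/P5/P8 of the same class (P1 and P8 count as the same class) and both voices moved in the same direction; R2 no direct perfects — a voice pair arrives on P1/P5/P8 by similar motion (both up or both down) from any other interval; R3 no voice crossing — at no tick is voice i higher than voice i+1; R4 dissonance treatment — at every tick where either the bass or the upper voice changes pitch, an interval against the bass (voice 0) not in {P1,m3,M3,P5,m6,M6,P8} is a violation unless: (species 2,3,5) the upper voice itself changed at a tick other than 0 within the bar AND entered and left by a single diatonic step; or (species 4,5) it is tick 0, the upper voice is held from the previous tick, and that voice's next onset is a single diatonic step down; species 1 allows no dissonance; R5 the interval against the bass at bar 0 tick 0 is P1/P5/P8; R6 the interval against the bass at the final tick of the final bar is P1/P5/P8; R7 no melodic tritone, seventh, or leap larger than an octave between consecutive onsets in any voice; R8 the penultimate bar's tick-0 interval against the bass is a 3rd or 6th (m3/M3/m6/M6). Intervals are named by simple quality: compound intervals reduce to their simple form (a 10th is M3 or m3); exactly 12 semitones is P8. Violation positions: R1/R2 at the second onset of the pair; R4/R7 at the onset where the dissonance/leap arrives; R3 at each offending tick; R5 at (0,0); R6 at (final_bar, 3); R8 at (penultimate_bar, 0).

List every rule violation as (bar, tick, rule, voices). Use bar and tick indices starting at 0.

bar 0: v0=C3 v1=C4 v2=G4 v3=G4 downbeat P5
bar 1: v0=B2 v1=D3 v2=A3 v3=F4 downbeat TT
bar 2: v0=C3 v1=D4 v2=D4 v3=B3 downbeat M7
bar 3: v0=E3 v1=B3 v2=B4 v3=G4 downbeat m3
bar 4: v0=F3 v1=F4 v2=G4 v3=E4 downbeat M7
bar 5: v0=D3 v1=B3 v2=A4 v3=F4 downbeat m3
bar 6: v0=D3 v1=B3 v2=F4 v3=F4 downbeat m3
bar 7: v0=C3 v1=C4 v2=G4 v3=G4 downbeat P5
  -> R1 @ bar 1 tick 0 v(1, 2): C4/G4 P5 -> D3/A3 P5 similar
  -> R4 @ bar 1 tick 0 v(0, 2): B2/A3 m7 untreated
  -> R4 @ bar 1 tick 0 v(0, 3): B2/F4 TT untreated
  -> R7 @ bar 1 tick 0 v(1,): C4->D3 leap 10st
  -> R7 @ bar 1 tick 0 v(2,): G4->A3 leap 10st
  -> R2 @ bar 2 tick 0 v(1, 2): D3/A3 P5 -> D4/D4 P1 similar
  -> R3 @ bar 2 tick 0 v(2, 3): D4 above B3
  -> R4 @ bar 2 tick 0 v(0, 1): C3/D4 M2 untreated
  -> R4 @ bar 2 tick 0 v(0, 2): C3/D4 M2 untreated
  -> R4 @ bar 2 tick 0 v(0, 3): C3/B3 M7 untreated
  -> R7 @ bar 2 tick 0 v(3,): F4->B3 leap 6st
  -> R3 @ bar 2 tick 1 v(2, 3): D4 above B3
  -> R3 @ bar 2 tick 2 v(2, 3): D4 above B3
  -> R3 @ bar 2 tick 3 v(2, 3): D4 above B3
  -> R2 @ bar 3 tick 0 v(0, 2): C3/D4 M2 -> E3/B4 P5 similar
  -> R3 @ bar 3 tick 0 v(2, 3): B4 above G4
  -> R3 @ bar 3 tick 1 v(2, 3): B4 above G4
  -> R3 @ bar 3 tick 2 v(2, 3): B4 above G4
  -> R3 @ bar 3 tick 3 v(2, 3): B4 above G4
  -> R2 @ bar 4 tick 0 v(0, 1): E3/B3 P5 -> F3/F4 P8 similar
  -> R3 @ bar 4 tick 0 v(2, 3): G4 above E4
  -> R4 @ bar 4 tick 0 v(0, 2): F3/G4 M2 untreated
  -> R4 @ bar 4 tick 0 v(0, 3): F3/E4 M7 untreated
  -> R7 @ bar 4 tick 0 v(1,): B3->F4 leap 6st
  -> R3 @ bar 4 tick 1 v(2, 3): G4 above E4
  -> R3 @ bar 4 tick 2 v(2, 3): G4 above E4
  -> R3 @ bar 4 tick 3 v(2, 3): G4 above E4
  -> R3 @ bar 5 tick 0 v(2, 3): A4 above F4
  -> R7 @ bar 5 tick 0 v(1,): F4->B3 leap 6st
  -> R3 @ bar 5 tick 1 v(2, 3): A4 above F4
  -> R3 @ bar 5 tick 2 v(2, 3): A4 above F4
  -> R3 @ bar 5 tick 3 v(2, 3): A4 above F4
  -> R1 @ bar 7 tick 0 v(2, 3): F4/F4 P1 -> G4/G4 P1 similar
  -> R2 @ bar 7 tick 0 v(1, 2): B3/F4 TT -> C4/G4 P5 similar
  -> R2 @ bar 7 tick 0 v(1, 3): B3/F4 TT -> C4/G4 P5 similar

(1, 0, R1, (1, 2))
(1, 0, R4, (0, 2))
(1, 0, R4, (0, 3))
(1, 0, R7, (1,))
(1, 0, R7, (2,))
(2, 0, R2, (1, 2))
(2, 0, R3, (2, 3))
(2, 0, R4, (0, 1))
(2, 0, R4, (0, 2))
(2, 0, R4, (0, 3))
(2, 0, R7, (3,))
(2, 1, R3, (2, 3))
(2, 2, R3, (2, 3))
(2, 3, R3, (2, 3))
(3, 0, R2, (0, 2))
(3, 0, R3, (2, 3))
(3, 1, R3, (2, 3))
(3, 2, R3, (2, 3))
(3, 3, R3, (2, 3))
(4, 0, R2, (0, 1))
(4, 0, R3, (2, 3))
(4, 0, R4, (0, 2))
(4, 0, R4, (0, 3))
(4, 0, R7, (1,))
(4, 1, R3, (2, 3))
(4, 2, R3, (2, 3))
(4, 3, R3, (2, 3))
(5, 0, R3, (2, 3))
(5, 0, R7, (1,))
(5, 1, R3, (2, 3))
(5, 2, R3, (2, 3))
(5, 3, R3, (2, 3))
(7, 0, R1, (2, 3))
(7, 0, R2, (1, 2))
(7, 0, R2, (1, 3))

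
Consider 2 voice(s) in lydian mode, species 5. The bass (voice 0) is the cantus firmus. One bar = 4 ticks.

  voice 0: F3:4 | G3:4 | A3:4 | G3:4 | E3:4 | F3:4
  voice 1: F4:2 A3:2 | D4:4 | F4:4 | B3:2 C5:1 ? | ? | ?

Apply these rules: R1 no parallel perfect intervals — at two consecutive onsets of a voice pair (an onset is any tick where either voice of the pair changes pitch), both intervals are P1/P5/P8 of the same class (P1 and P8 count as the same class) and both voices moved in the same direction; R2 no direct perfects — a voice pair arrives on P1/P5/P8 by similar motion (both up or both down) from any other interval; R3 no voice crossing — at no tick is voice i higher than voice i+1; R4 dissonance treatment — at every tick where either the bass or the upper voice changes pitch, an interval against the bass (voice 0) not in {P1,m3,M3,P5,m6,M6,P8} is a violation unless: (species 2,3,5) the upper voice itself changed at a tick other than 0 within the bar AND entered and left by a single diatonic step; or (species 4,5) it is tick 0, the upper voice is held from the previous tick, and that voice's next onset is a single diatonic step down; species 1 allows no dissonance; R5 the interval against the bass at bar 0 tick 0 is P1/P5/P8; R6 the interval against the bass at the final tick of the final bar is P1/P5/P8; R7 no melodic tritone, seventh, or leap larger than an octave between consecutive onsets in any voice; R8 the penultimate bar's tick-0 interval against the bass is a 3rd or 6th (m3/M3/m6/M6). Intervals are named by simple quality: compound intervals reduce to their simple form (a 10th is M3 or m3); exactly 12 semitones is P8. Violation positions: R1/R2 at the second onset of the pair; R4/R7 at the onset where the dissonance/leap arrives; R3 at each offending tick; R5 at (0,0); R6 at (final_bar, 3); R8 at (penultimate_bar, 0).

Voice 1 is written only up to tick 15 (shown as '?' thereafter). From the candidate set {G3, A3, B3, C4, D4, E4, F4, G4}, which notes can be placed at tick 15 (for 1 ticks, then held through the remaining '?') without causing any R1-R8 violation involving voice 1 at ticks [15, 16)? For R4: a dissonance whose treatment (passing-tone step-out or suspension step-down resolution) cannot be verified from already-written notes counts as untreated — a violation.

G3: violates R7
A3: violates R4,R7
B3: violates R7
C4: violates R4
D4: violates R7
E4: legal
F4: violates R4
G4: legal

{E4, G4}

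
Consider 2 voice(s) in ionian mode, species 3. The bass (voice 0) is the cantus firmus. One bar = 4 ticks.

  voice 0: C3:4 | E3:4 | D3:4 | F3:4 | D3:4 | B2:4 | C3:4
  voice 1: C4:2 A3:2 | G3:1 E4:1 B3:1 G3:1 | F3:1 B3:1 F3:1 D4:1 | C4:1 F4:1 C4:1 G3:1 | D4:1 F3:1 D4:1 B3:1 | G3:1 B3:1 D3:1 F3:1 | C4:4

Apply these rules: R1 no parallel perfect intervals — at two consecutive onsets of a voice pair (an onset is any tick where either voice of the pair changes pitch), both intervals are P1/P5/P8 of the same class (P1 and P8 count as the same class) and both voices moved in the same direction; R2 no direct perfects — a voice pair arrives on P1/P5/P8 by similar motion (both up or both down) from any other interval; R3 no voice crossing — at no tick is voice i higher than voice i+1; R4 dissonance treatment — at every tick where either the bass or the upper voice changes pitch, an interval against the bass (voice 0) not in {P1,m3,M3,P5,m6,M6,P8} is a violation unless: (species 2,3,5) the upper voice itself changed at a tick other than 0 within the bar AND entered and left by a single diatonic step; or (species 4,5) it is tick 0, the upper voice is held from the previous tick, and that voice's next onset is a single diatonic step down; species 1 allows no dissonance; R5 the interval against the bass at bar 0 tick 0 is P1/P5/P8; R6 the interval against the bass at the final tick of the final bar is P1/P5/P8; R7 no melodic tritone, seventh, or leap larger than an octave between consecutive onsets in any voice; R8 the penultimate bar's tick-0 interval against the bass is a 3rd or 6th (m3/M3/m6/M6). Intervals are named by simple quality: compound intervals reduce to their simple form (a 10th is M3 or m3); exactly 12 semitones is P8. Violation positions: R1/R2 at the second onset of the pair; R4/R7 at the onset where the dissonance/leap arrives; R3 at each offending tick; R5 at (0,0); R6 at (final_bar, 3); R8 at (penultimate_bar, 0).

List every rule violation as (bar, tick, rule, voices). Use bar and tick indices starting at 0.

(2, 1, R7, (1,))
(2, 2, R7, (1,))
(3, 3, R4, (0, 1))
(5, 3, R4, (0, 1))
(6, 0, R2, (0, 1))

bar 0: v0=C3 v1=C4 downbeat P8
bar 1: v0=E3 v1=G3 downbeat m3
bar 2: v0=D3 v1=F3 downbeat m3
bar 3: v0=F3 v1=C4 downbeat P5
bar 4: v0=D3 v1=D4 downbeat P8
bar 5: v0=B2 v1=G3 downbeat m6
bar 6: v0=C3 v1=C4 downbeat P8
  -> R7 @ bar 2 tick 1 v(1,): F3->B3 leap 6st
  -> R7 @ bar 2 tick 2 v(1,): B3->F3 leap 6st
  -> R4 @ bar 3 tick 3 v(0, 1): F3/G3 M2 untreated
  -> R4 @ bar 5 tick 3 v(0, 1): B2/F3 TT untreated
  -> R2 @ bar 6 tick 0 v(0, 1): B2/F3 TT -> C3/C4 P8 similar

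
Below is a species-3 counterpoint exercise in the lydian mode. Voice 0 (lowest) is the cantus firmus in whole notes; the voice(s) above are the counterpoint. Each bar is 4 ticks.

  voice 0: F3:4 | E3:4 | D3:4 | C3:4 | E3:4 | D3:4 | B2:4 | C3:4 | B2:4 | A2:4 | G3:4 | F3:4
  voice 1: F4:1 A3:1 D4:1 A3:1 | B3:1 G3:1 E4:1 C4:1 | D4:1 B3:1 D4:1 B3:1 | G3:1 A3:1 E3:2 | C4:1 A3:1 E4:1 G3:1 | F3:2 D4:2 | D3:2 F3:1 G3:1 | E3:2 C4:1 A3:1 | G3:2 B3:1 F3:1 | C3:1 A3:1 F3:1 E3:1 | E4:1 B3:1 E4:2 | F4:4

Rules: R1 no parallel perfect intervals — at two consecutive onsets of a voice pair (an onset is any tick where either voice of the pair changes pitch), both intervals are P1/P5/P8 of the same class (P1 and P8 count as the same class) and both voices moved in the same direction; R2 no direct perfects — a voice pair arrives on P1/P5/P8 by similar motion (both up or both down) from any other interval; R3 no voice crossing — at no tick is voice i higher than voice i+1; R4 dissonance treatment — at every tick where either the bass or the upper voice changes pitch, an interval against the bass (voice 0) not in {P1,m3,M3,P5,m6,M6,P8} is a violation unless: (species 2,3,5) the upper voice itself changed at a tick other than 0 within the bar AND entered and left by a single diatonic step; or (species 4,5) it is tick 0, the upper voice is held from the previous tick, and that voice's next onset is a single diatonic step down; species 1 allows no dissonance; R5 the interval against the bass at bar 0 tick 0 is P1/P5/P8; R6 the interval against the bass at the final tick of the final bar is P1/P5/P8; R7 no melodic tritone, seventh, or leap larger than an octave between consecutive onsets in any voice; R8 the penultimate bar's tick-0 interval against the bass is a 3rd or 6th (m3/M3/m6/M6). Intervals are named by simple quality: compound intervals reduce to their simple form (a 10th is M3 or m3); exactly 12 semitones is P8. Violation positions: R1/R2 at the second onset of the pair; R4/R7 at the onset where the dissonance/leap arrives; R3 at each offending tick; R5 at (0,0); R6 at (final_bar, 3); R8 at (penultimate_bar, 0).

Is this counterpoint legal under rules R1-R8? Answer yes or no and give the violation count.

No (6 violations)

bar 0: v0=F3 v1=F4 (P8)
bar 1: v0=E3 v1=B3 (P5)
bar 2: v0=D3 v1=D4 (P8)
bar 3: v0=C3 v1=G3 (P5)
bar 4: v0=E3 v1=C4 (m6)
bar 5: v0=D3 v1=F3 (m3)
bar 6: v0=B2 v1=D3 (m3)
bar 7: v0=C3 v1=E3 (M3)
bar 8: v0=B2 v1=G3 (m6)
bar 9: v0=A2 v1=C3 (m3)
bar 10: v0=G3 v1=E4 (M6)
bar 11: v0=F3 v1=F4 (P8)
  R2 @ bar3.0: D3/B3 M6 -> C3/G3 P5 similar
  R4 @ bar4.1: E3/A3 P4 untreated
  R4 @ bar6.2: B2/F3 TT untreated
  R4 @ bar8.3: B2/F3 TT untreated
  R7 @ bar8.3: B3->F3 leap 6st
  R7 @ bar10.0: A2->G3 leap 10st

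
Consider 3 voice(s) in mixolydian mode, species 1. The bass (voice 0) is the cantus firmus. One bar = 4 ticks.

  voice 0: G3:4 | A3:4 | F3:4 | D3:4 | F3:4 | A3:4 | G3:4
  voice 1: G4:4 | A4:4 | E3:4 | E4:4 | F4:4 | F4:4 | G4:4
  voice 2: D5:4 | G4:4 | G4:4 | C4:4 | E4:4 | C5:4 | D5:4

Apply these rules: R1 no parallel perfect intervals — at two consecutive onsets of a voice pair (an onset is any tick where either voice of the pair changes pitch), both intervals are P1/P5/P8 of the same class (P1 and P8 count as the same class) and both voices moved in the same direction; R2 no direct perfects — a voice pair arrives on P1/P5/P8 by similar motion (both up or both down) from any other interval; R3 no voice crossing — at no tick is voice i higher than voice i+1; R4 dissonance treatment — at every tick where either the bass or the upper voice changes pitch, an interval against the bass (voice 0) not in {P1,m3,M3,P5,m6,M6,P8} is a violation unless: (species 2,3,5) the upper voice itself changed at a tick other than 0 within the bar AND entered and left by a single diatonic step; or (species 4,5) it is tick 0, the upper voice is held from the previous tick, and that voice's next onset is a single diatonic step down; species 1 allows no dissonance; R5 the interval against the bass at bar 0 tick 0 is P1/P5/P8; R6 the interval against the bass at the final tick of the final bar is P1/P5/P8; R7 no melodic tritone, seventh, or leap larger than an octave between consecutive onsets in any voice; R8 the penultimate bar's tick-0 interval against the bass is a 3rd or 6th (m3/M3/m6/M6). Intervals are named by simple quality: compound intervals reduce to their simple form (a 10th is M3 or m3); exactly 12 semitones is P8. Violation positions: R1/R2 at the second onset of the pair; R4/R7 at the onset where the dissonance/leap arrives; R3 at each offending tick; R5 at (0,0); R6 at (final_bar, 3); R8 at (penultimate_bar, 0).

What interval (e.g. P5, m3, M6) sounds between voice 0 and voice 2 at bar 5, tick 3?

m3

voice 0=A3 voice 2=C5 -> m3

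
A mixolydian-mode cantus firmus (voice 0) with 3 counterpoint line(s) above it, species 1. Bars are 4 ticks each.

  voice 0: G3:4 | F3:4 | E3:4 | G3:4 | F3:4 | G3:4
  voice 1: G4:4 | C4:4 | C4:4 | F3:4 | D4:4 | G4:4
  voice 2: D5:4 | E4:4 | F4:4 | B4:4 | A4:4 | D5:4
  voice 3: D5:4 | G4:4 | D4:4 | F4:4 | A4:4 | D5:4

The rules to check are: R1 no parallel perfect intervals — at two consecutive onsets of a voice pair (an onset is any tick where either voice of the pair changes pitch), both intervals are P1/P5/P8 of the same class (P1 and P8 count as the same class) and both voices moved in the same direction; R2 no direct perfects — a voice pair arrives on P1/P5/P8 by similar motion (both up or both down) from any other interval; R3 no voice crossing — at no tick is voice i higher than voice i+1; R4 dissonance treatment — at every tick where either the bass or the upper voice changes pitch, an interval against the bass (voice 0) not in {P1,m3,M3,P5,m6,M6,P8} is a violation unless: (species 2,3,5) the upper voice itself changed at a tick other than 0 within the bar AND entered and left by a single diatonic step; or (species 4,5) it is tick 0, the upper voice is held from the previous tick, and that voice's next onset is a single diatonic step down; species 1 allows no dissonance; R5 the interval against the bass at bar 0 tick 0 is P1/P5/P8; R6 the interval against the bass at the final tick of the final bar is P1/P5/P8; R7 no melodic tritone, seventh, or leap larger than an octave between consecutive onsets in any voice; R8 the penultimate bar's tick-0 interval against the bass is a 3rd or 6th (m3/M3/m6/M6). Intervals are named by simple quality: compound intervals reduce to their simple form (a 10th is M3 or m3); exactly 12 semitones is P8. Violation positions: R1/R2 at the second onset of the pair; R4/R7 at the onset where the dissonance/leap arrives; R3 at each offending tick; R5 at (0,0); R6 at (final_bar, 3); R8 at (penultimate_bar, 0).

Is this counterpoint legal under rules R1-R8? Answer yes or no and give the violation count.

No (29 violations)

bar 0: v0=G3 v1=G4 v2=D5 v3=D5 (P5)
bar 1: v0=F3 v1=C4 v2=E4 v3=G4 (M2)
bar 2: v0=E3 v1=C4 v2=F4 v3=D4 (m7)
bar 3: v0=G3 v1=F3 v2=B4 v3=F4 (m7)
bar 4: v0=F3 v1=D4 v2=A4 v3=A4 (M3)
bar 5: v0=G3 v1=G4 v2=D5 v3=D5 (P5)
  R1 @ bar1.0: G4/D5 P5 -> C4/G4 P5 similar
  R2 @ bar1.0: G3/G4 P8 -> F3/C4 P5 similar
  R4 @ bar1.0: F3/E4 M7 untreated
  R4 @ bar1.0: F3/G4 M2 untreated
  R7 @ bar1.0: D5->E4 leap 10st
  R3 @ bar2.0: F4 above D4
  R4 @ bar2.0: E3/F4 m2 untreated
  R4 @ bar2.0: E3/D4 m7 untreated
  R3 @ bar2.1: F4 above D4
  R3 @ bar2.2: F4 above D4
  R3 @ bar2.3: F4 above D4
  R3 @ bar3.0: G3 above F3
  R3 @ bar3.0: B4 above F4
  R4 @ bar3.0: G3/F3 M2 untreated
  R4 @ bar3.0: G3/F4 m7 untreated
  R7 @ bar3.0: F4->B4 leap 6st
  R3 @ bar3.1: G3 above F3
  R3 @ bar3.1: B4 above F4
  R3 @ bar3.2: G3 above F3
  R3 @ bar3.2: B4 above F4
  R3 @ bar3.3: G3 above F3
  R3 @ bar3.3: B4 above F4
  R2 @ bar4.0: F3/F4 P8 -> D4/A4 P5 similar
  R1 @ bar5.0: D4/A4 P5 -> G4/D5 P5 similar
  R1 @ bar5.0: D4/A4 P5 -> G4/D5 P5 similar
  R1 @ bar5.0: A4/A4 P1 -> D5/D5 P1 similar
  R2 @ bar5.0: F3/D4 M6 -> G3/G4 P8 similar
  R2 @ bar5.0: F3/A4 M3 -> G3/D5 P5 similar
  R2 @ bar5.0: F3/A4 M3 -> G3/D5 P5 similar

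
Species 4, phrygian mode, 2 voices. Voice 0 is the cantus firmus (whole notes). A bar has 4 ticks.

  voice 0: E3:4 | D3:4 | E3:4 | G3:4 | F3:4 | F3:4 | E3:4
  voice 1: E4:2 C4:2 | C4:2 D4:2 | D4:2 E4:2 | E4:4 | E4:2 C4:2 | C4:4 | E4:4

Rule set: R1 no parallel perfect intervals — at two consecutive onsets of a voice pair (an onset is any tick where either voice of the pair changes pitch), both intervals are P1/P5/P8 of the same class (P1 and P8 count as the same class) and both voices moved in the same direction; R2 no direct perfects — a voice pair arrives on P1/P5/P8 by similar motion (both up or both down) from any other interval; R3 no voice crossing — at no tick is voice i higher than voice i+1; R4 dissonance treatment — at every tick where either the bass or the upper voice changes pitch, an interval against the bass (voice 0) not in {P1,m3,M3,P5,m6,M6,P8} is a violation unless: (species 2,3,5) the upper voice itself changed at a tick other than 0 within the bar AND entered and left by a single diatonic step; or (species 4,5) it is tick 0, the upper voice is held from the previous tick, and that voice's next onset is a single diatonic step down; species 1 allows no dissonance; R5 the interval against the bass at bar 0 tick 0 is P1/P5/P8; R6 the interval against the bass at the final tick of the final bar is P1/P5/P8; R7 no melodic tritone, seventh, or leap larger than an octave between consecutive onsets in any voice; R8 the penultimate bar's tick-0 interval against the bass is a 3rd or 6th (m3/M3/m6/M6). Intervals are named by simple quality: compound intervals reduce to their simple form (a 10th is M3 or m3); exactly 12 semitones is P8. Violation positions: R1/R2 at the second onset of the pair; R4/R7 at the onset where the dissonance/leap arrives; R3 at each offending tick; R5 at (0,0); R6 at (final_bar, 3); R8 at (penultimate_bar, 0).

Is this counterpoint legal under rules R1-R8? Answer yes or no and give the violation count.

bar 0: v0=E3 v1=E4 (P8)
bar 1: v0=D3 v1=C4 (m7)
bar 2: v0=E3 v1=D4 (m7)
bar 3: v0=G3 v1=E4 (M6)
bar 4: v0=F3 v1=E4 (M7)
bar 5: v0=F3 v1=C4 (P5)
bar 6: v0=E3 v1=E4 (P8)
  R4 @ bar1.0: D3/C4 m7 untreated
  R4 @ bar2.0: E3/D4 m7 untreated
  R4 @ bar4.0: F3/E4 M7 untreated
  R8 @ bar5.0: penult P5 not 3rd/6th

No (4 violations)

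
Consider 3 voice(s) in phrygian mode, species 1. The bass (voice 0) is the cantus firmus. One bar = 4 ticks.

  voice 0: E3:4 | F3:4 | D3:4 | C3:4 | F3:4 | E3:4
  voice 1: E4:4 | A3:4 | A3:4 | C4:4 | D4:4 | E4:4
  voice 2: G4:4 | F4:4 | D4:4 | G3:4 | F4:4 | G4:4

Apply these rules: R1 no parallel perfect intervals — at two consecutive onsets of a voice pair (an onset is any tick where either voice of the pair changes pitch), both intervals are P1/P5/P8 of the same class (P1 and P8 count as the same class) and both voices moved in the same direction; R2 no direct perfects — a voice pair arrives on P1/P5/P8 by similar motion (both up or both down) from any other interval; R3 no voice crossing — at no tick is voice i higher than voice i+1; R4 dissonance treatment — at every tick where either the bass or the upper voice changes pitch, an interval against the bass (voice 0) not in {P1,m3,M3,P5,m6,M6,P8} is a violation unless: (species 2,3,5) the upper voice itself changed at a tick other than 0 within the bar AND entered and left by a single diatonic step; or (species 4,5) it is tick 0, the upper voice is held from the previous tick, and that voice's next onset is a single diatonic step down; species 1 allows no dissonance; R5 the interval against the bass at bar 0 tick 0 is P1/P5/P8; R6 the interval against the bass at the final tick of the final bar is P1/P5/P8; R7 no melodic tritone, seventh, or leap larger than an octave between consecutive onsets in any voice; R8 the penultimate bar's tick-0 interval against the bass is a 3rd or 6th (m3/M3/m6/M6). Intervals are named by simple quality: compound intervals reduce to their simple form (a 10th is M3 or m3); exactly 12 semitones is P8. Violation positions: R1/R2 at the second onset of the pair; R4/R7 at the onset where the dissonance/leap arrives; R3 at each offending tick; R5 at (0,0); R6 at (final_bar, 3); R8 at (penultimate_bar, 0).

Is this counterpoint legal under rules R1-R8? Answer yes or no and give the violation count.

bar 0: v0=E3 v1=E4 v2=G4 (m3)
bar 1: v0=F3 v1=A3 v2=F4 (P8)
bar 2: v0=D3 v1=A3 v2=D4 (P8)
bar 3: v0=C3 v1=C4 v2=G3 (P5)
bar 4: v0=F3 v1=D4 v2=F4 (P8)
bar 5: v0=E3 v1=E4 v2=G4 (m3)
  R5 @ bar0.0: opens on m3
  R1 @ bar2.0: F3/F4 P8 -> D3/D4 P8 similar
  R2 @ bar3.0: D3/D4 P8 -> C3/G3 P5 similar
  R3 @ bar3.0: C4 above G3
  R3 @ bar3.1: C4 above G3
  R3 @ bar3.2: C4 above G3
  R3 @ bar3.3: C4 above G3
  R2 @ bar4.0: C3/G3 P5 -> F3/F4 P8 similar
  R7 @ bar4.0: G3->F4 leap 10st
  R8 @ bar4.0: penult P8 not 3rd/6th
  R6 @ bar5.3: closes on m3

No (11 violations)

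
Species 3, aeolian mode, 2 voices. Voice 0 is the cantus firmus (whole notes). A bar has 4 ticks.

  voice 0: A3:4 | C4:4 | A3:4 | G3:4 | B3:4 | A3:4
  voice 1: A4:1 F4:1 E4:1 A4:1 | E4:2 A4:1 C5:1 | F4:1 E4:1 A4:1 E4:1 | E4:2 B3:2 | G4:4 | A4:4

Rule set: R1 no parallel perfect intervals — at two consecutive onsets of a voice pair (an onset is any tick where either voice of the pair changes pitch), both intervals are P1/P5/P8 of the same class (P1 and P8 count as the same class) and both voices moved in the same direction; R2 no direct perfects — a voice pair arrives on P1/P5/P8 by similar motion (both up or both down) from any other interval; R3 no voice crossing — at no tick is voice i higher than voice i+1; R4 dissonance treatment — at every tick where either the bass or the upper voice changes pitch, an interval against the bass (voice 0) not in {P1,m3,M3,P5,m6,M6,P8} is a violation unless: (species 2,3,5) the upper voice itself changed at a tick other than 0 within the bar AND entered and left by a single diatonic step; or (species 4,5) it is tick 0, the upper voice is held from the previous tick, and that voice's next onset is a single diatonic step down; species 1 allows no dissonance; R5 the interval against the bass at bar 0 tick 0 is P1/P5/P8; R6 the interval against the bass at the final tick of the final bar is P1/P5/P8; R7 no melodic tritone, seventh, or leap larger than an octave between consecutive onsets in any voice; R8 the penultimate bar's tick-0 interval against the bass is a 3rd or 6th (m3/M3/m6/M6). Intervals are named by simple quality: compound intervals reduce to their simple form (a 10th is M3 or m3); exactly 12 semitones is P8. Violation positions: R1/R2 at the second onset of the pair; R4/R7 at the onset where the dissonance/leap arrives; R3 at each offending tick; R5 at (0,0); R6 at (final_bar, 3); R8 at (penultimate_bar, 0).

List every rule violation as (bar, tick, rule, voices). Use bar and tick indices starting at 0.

No violations across 6 bars (A3..A3 vs A4..A4).

bar 0: v0=A3 v1=A4 downbeat P8
bar 1: v0=C4 v1=E4 downbeat M3
bar 2: v0=A3 v1=F4 downbeat m6
bar 3: v0=G3 v1=E4 downbeat M6
bar 4: v0=B3 v1=G4 downbeat m6
bar 5: v0=A3 v1=A4 downbeat P8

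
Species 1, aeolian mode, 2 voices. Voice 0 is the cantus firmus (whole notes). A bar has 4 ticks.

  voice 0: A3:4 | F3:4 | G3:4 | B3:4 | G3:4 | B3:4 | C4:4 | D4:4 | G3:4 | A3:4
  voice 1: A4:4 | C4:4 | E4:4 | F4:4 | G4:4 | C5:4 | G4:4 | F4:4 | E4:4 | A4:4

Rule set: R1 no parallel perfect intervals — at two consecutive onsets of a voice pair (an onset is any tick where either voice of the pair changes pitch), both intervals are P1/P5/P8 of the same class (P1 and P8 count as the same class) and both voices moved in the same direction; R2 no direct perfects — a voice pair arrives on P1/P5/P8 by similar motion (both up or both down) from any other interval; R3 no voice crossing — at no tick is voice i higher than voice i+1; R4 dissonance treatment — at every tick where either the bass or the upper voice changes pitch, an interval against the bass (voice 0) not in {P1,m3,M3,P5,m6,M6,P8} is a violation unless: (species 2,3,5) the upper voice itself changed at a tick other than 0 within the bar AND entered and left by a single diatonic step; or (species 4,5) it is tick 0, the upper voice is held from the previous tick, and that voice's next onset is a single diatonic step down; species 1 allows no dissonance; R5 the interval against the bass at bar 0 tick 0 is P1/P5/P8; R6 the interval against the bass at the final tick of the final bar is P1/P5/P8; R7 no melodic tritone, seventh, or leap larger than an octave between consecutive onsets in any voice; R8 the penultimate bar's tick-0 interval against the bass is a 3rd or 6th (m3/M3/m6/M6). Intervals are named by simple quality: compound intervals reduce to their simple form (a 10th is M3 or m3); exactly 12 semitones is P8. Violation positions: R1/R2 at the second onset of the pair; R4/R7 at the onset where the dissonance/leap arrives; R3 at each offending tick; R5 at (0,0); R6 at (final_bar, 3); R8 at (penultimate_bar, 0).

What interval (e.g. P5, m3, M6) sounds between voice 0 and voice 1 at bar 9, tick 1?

P8

voice 0=A3 voice 1=A4 -> P8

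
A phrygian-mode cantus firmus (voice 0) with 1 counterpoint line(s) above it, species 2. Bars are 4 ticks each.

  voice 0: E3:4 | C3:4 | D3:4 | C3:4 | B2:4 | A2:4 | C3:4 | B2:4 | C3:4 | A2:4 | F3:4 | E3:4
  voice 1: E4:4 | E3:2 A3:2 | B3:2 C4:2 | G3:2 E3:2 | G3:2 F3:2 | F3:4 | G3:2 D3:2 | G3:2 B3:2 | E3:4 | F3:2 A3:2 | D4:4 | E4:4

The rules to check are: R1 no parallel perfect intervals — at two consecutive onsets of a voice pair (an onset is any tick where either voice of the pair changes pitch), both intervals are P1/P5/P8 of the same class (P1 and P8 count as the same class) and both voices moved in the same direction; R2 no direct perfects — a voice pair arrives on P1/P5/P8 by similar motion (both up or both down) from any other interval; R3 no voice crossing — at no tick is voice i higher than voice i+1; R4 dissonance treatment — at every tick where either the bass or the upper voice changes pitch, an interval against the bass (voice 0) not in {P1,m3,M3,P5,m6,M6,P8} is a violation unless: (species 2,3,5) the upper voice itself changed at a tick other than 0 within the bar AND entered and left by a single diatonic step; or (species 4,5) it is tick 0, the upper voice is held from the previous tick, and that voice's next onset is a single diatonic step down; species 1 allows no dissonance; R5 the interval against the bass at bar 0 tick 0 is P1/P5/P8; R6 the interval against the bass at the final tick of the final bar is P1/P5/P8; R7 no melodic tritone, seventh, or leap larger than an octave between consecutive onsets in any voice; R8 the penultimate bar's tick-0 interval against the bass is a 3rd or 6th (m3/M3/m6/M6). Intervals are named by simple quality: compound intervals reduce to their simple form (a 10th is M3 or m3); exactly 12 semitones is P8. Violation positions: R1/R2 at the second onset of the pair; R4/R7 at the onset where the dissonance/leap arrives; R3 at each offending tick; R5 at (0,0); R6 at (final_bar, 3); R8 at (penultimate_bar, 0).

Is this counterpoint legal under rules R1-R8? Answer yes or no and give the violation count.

bar 0: v0=E3 v1=E4 (P8)
bar 1: v0=C3 v1=E3 (M3)
bar 2: v0=D3 v1=B3 (M6)
bar 3: v0=C3 v1=G3 (P5)
bar 4: v0=B2 v1=G3 (m6)
bar 5: v0=A2 v1=F3 (m6)
bar 6: v0=C3 v1=G3 (P5)
bar 7: v0=B2 v1=G3 (m6)
bar 8: v0=C3 v1=E3 (M3)
bar 9: v0=A2 v1=F3 (m6)
bar 10: v0=F3 v1=D4 (M6)
bar 11: v0=E3 v1=E4 (P8)
  R4 @ bar2.2: D3/C4 m7 untreated
  R2 @ bar3.0: D3/C4 m7 -> C3/G3 P5 similar
  R2 @ bar6.0: A2/F3 m6 -> C3/G3 P5 similar
  R4 @ bar6.2: C3/D3 M2 untreated

No (4 violations)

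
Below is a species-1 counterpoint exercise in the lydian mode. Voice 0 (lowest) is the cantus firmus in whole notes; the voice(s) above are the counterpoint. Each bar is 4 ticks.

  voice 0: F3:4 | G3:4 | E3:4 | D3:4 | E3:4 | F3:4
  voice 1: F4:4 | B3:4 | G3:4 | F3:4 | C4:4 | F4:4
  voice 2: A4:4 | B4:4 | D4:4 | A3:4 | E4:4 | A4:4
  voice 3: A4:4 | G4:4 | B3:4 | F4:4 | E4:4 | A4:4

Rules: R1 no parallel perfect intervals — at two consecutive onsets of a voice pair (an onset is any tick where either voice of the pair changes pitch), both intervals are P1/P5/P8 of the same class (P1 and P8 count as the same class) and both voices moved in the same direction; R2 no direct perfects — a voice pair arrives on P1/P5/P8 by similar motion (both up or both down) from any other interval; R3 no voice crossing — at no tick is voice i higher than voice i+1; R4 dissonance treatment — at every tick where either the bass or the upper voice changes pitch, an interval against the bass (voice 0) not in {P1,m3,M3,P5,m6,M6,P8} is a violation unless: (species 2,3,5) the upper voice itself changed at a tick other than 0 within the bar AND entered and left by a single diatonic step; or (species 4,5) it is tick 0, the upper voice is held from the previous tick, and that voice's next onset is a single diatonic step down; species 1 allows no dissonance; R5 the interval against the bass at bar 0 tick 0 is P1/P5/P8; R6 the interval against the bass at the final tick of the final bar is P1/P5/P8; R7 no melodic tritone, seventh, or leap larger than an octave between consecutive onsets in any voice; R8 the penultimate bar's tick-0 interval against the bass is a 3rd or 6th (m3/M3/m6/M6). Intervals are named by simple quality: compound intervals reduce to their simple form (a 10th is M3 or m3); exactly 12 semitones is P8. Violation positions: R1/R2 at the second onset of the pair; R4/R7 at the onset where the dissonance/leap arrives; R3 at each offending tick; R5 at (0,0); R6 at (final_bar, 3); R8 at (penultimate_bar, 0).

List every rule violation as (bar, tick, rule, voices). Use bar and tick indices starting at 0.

bar 0: v0=F3 v1=F4 v2=A4 v3=A4 downbeat M3
bar 1: v0=G3 v1=B3 v2=B4 v3=G4 downbeat P8
bar 2: v0=E3 v1=G3 v2=D4 v3=B3 downbeat P5
bar 3: v0=D3 v1=F3 v2=A3 v3=F4 downbeat m3
bar 4: v0=E3 v1=C4 v2=E4 v3=E4 downbeat P8
bar 5: v0=F3 v1=F4 v2=A4 v3=A4 downbeat M3
  -> R5 @ bar 0 tick 0 v(0, 2): opens on M3
  -> R5 @ bar 0 tick 0 v(0, 3): opens on M3
  -> R3 @ bar 1 tick 0 v(2, 3): B4 above G4
  -> R7 @ bar 1 tick 0 v(1,): F4->B3 leap 6st
  -> R3 @ bar 1 tick 1 v(2, 3): B4 above G4
  -> R3 @ bar 1 tick 2 v(2, 3): B4 above G4
  -> R3 @ bar 1 tick 3 v(2, 3): B4 above G4
  -> R2 @ bar 2 tick 0 v(0, 3): G3/G4 P8 -> E3/B3 P5 similar
  -> R2 @ bar 2 tick 0 v(1, 2): B3/B4 P8 -> G3/D4 P5 similar
  -> R3 @ bar 2 tick 0 v(2, 3): D4 above B3
  -> R4 @ bar 2 tick 0 v(0, 2): E3/D4 m7 untreated
  -> R3 @ bar 2 tick 1 v(2, 3): D4 above B3
  -> R3 @ bar 2 tick 2 v(2, 3): D4 above B3
  -> R3 @ bar 2 tick 3 v(2, 3): D4 above B3
  -> R2 @ bar 3 tick 0 v(0, 2): E3/D4 m7 -> D3/A3 P5 similar
  -> R7 @ bar 3 tick 0 v(3,): B3->F4 leap 6st
  -> R2 @ bar 4 tick 0 v(0, 2): D3/A3 P5 -> E3/E4 P8 similar
  -> R8 @ bar 4 tick 0 v(0, 2): penult P8 not 3rd/6th
  -> R8 @ bar 4 tick 0 v(0, 3): penult P8 not 3rd/6th
  -> R1 @ bar 5 tick 0 v(2, 3): E4/E4 P1 -> A4/A4 P1 similar
  -> R2 @ bar 5 tick 0 v(0, 1): E3/C4 m6 -> F3/F4 P8 similar
  -> R6 @ bar 5 tick 3 v(0, 2): closes on M3
  -> R6 @ bar 5 tick 3 v(0, 3): closes on M3

(0, 0, R5, (0, 2))
(0, 0, R5, (0, 3))
(1, 0, R3, (2, 3))
(1, 0, R7, (1,))
(1, 1, R3, (2, 3))
(1, 2, R3, (2, 3))
(1, 3, R3, (2, 3))
(2, 0, R2, (0, 3))
(2, 0, R2, (1, 2))
(2, 0, R3, (2, 3))
(2, 0, R4, (0, 2))
(2, 1, R3, (2, 3))
(2, 2, R3, (2, 3))
(2, 3, R3, (2, 3))
(3, 0, R2, (0, 2))
(3, 0, R7, (3,))
(4, 0, R2, (0, 2))
(4, 0, R8, (0, 2))
(4, 0, R8, (0, 3))
(5, 0, R1, (2, 3))
(5, 0, R2, (0, 1))
(5, 3, R6, (0, 2))
(5, 3, R6, (0, 3))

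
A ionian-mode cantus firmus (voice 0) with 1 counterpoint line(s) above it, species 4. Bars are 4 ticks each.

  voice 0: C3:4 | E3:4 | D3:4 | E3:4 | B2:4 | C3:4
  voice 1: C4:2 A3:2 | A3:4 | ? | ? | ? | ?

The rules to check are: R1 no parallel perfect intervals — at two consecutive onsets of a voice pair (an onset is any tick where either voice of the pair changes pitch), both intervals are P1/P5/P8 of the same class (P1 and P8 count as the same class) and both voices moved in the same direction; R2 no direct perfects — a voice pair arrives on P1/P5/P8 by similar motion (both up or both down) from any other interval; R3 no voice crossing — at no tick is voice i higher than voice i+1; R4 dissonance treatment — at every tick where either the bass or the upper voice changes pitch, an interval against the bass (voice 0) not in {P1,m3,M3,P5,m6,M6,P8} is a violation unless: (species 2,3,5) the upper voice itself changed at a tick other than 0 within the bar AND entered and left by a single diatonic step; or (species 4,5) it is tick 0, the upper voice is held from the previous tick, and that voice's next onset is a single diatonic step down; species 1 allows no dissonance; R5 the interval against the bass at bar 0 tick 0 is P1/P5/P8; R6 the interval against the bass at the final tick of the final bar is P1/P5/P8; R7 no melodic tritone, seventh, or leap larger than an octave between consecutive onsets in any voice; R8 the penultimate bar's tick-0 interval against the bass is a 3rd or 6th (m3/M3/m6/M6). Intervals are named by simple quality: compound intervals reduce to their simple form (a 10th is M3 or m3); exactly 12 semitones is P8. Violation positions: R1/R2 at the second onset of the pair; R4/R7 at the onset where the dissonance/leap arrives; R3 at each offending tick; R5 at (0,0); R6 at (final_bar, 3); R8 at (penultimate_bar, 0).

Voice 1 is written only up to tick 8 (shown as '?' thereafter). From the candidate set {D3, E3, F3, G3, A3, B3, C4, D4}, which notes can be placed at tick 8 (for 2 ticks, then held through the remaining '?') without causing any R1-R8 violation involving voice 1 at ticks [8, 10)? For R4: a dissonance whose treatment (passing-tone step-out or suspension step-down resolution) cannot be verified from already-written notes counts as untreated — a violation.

{A3, B3, D4, F3}

D3: violates R2
E3: violates R4
F3: legal
G3: violates R4
A3: legal
B3: legal
C4: violates R4
D4: legal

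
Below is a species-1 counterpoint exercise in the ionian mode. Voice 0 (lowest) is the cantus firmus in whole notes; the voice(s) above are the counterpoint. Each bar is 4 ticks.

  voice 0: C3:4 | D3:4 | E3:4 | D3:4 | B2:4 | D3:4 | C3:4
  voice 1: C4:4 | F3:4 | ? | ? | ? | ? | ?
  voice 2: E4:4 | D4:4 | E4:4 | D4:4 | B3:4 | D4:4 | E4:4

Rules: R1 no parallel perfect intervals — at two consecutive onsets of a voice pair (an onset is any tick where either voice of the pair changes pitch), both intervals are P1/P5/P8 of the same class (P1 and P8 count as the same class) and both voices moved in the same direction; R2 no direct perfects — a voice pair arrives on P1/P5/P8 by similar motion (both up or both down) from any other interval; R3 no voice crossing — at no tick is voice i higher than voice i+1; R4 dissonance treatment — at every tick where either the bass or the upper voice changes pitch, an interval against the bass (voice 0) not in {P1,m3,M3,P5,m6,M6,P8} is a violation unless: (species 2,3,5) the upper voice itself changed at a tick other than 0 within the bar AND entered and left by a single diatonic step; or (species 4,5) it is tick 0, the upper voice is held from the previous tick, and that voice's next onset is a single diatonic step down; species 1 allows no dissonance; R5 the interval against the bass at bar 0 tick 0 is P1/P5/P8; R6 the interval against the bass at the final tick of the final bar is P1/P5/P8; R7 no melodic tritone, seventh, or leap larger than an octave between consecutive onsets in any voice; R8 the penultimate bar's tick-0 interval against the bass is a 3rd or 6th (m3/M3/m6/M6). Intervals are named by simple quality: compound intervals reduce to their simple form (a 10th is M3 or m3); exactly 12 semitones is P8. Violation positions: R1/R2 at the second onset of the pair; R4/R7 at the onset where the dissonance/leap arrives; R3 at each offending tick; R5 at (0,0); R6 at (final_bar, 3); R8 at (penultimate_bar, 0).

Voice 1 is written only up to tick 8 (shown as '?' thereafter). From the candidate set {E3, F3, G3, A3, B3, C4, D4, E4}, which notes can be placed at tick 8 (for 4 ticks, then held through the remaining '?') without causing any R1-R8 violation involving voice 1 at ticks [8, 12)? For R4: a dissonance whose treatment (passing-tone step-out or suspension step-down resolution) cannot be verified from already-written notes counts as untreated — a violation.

E3: legal
F3: violates R4
G3: legal
A3: violates R2,R4
B3: violates R2,R7
C4: legal
D4: violates R4
E4: violates R2,R7

{C4, E3, G3}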